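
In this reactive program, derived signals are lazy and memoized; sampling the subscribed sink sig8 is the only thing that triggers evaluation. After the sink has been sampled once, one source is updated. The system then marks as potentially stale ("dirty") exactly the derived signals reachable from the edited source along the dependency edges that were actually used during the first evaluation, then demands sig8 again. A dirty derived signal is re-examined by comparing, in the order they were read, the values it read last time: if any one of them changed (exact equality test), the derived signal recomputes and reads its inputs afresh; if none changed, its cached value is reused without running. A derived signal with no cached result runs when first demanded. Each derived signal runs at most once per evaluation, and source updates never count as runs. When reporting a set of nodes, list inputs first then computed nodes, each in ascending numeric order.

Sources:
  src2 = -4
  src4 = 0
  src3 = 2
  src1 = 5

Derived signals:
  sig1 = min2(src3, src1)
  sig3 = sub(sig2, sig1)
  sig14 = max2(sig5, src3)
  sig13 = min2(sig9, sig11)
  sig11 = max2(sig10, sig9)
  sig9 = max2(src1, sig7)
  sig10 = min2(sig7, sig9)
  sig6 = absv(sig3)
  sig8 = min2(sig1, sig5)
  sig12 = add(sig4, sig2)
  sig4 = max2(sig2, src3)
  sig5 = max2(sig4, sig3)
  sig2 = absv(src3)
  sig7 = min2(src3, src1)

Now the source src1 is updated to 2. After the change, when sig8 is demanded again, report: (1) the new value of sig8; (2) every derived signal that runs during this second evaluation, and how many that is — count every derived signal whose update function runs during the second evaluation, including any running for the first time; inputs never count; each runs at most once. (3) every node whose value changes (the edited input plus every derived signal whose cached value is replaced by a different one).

Demanding sig8 again yields 2.
1 derived signals run: sig1.
The nodes whose values change: src1.
Note the absorption at sig1: it re-runs yet its value is the same, leaving the output's value untouched.

First demand of the output computes:
  sig1 = min2(2, 5) = 2
  sig2 = absv(2) = 2
  sig3 = sub(2, 2) = 0
  sig4 = max2(2, 2) = 2
  sig5 = max2(2, 0) = 2
  sig8 = min2(2, 2) = 2

After the edit, cleaning proceeds:
  sig1: a read changed (src1 5->2) — executes, giving 2 — identical to its old value.
  sig3: dirty, but its reads are unchanged (sig2 unchanged, sig1 unchanged); cached 0 stands.
  sig5: dirty, but its reads are unchanged (sig4 unchanged, sig3 unchanged); cached 2 stands.
  sig8: dirty, but its reads are unchanged (sig1 unchanged, sig5 unchanged); cached 2 stands.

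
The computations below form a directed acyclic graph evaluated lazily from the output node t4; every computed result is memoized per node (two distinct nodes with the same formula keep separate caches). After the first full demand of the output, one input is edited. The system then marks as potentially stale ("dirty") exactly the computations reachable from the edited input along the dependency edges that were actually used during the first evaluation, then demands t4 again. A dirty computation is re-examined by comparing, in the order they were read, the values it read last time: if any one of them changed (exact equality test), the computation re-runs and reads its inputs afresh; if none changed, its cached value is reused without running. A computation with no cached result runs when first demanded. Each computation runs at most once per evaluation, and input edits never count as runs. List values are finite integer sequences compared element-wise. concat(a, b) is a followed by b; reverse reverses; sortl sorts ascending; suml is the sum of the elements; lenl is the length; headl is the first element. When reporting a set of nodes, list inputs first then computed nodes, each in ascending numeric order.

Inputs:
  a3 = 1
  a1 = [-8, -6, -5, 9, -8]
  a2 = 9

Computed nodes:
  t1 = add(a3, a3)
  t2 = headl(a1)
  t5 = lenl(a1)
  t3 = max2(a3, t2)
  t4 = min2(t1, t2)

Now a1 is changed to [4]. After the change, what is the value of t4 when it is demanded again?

Demanding t4 again yields 2.

First demand of the output computes:
  t1 = add(1, 1) = 2
  t2 = headl([-8, -6, -5, 9, -8]) = -8
  t4 = min2(2, -8) = -8

After the edit, cleaning proceeds:
  t2: a read changed (a1 [-8, -6, -5, 9, -8]->[4]) — executes, giving 4.
  t4: a read changed (t2 -8->4) — executes, giving 2.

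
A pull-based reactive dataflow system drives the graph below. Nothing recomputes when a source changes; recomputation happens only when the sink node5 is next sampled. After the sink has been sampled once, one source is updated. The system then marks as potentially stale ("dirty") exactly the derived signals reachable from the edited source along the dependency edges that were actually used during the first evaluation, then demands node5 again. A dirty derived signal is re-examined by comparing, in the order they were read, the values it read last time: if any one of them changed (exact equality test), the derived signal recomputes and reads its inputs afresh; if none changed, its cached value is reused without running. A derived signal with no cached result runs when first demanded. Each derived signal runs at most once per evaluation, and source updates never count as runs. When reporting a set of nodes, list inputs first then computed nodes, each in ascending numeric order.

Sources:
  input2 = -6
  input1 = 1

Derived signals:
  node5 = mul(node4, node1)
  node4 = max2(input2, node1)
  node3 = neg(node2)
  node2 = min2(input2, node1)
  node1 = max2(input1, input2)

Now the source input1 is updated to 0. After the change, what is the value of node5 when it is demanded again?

First evaluation (everything demanded from the output):
  node1 = max2(1, -6) = 1
  node4 = max2(-6, 1) = 1
  node5 = mul(1, 1) = 1

Propagation after the edit:
  node1: runs — input1 1->0; result 0.
  node4: runs — node1 1->0; result 0.
  node5: runs — node4 1->0; node1 1->0; result 0.

New value of node5: 0.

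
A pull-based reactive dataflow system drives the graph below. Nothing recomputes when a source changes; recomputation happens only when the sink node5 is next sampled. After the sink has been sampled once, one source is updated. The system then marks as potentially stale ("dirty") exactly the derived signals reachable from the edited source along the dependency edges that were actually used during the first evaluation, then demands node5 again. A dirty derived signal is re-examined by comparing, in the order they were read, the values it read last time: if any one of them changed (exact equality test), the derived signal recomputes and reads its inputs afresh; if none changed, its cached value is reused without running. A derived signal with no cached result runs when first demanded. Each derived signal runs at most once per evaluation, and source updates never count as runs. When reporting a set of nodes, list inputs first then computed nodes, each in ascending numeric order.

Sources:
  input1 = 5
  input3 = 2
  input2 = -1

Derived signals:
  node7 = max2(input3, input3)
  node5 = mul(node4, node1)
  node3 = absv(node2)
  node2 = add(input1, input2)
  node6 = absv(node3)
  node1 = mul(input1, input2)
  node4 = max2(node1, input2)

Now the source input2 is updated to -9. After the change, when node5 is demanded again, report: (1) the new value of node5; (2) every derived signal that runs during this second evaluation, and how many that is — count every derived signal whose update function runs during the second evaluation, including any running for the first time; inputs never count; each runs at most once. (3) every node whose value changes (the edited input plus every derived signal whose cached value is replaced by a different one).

First evaluation (everything demanded from the output):
  node1 = mul(5, -1) = -5
  node4 = max2(-5, -1) = -1
  node5 = mul(-1, -5) = 5

Propagation after the edit:
  node1: runs — input2 -1->-9; result -45.
  node4: runs — node1 -5->-45; input2 -1->-9; result -9.
  node5: runs — node4 -1->-9; node1 -5->-45; result 405.

New value of node5: 405.
Derived signals that run: node1, node4, node5 — 3 in total.
Values that change: input2, node1, node4, node5.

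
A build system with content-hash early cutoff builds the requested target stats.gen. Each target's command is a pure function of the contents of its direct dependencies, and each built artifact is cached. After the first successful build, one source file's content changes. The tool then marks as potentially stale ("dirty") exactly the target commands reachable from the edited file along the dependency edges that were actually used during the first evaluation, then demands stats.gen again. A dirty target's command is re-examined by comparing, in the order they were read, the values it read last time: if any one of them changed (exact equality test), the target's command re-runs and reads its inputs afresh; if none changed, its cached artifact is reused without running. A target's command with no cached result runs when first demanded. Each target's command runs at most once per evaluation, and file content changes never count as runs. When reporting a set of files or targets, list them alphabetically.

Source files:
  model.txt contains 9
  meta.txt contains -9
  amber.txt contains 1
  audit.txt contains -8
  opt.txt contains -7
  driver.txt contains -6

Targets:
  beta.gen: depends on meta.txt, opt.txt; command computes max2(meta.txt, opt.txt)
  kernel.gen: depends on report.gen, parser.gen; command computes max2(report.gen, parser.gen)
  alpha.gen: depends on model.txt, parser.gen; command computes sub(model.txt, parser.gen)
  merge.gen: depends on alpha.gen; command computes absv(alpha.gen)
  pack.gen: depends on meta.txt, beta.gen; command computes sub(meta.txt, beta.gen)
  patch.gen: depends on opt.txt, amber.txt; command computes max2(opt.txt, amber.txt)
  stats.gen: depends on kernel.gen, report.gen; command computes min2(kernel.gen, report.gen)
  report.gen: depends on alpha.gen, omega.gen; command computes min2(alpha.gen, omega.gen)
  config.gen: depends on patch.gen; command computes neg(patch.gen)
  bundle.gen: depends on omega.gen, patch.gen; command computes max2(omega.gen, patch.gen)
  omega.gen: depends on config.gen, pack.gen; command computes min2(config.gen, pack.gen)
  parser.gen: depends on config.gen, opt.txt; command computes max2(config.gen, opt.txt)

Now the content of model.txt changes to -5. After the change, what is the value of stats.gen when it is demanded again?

First evaluation (everything demanded from the output):
  beta.gen = max2(-9, -7) = -7
  pack.gen = sub(-9, -7) = -2
  patch.gen = max2(-7, 1) = 1
  config.gen = neg(1) = -1
  omega.gen = min2(-1, -2) = -2
  parser.gen = max2(-1, -7) = -1
  alpha.gen = sub(9, -1) = 10
  report.gen = min2(10, -2) = -2
  kernel.gen = max2(-2, -1) = -1
  stats.gen = min2(-1, -2) = -2

Propagation after the edit:
  alpha.gen: runs — model.txt 9->-5; result -4.
  report.gen: runs — alpha.gen 10->-4; result -4.
  kernel.gen: runs — report.gen -2->-4; result -1 (same value as before).
  stats.gen: runs — report.gen -2->-4; result -4.

New value of stats.gen: -4.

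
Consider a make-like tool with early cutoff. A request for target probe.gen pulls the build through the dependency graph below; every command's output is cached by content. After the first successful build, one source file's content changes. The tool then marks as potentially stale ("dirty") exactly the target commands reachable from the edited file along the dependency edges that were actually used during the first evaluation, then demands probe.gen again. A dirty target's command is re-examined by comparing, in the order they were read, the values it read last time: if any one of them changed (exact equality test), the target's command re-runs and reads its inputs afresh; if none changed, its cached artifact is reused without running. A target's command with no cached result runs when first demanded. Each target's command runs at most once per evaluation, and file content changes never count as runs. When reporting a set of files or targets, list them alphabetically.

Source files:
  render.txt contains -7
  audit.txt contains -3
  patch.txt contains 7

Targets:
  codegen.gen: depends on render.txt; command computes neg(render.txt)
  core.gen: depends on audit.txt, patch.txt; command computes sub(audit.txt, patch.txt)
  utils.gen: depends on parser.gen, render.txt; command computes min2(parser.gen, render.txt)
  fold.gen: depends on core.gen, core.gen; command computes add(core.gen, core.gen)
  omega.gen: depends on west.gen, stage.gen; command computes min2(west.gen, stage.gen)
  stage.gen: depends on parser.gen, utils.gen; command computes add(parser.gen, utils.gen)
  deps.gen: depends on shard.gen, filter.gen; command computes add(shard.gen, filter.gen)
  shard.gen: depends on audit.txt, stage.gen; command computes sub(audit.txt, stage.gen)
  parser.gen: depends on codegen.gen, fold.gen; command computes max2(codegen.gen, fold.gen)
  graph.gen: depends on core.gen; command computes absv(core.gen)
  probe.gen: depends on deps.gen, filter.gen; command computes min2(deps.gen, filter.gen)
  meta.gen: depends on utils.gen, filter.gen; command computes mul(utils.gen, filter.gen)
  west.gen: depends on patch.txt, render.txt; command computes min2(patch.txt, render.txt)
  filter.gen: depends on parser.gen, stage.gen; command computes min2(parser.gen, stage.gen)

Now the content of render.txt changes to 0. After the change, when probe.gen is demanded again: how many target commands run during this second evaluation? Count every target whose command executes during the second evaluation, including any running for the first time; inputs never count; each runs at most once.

First demand of the output computes:
  codegen.gen = neg(-7) = 7
  core.gen = sub(-3, 7) = -10
  fold.gen = add(-10, -10) = -20
  parser.gen = max2(7, -20) = 7
  utils.gen = min2(7, -7) = -7
  stage.gen = add(7, -7) = 0
  filter.gen = min2(7, 0) = 0
  shard.gen = sub(-3, 0) = -3
  deps.gen = add(-3, 0) = -3
  probe.gen = min2(-3, 0) = -3

After the edit, cleaning proceeds:
  codegen.gen: a read changed (render.txt -7->0) — executes, giving 0.
  parser.gen: a read changed (codegen.gen 7->0) — executes, giving 0.
  utils.gen: a read changed (parser.gen 7->0; render.txt -7->0) — executes, giving 0.
  stage.gen: a read changed (parser.gen 7->0; utils.gen -7->0) — executes, giving 0 — identical to its old value.
  filter.gen: a read changed (parser.gen 7->0) — executes, giving 0 — identical to its old value.
  shard.gen: dirty, but its reads are unchanged (audit.txt unchanged, stage.gen unchanged); cached -3 stands.
  deps.gen: dirty, but its reads are unchanged (shard.gen unchanged, filter.gen unchanged); cached -3 stands.
  probe.gen: dirty, but its reads are unchanged (deps.gen unchanged, filter.gen unchanged); cached -3 stands.

Note where the cutoff bites: shard.gen is checked, finds nothing changed, and keeps its cache.

5 target commands run: codegen.gen, filter.gen, parser.gen, stage.gen, utils.gen.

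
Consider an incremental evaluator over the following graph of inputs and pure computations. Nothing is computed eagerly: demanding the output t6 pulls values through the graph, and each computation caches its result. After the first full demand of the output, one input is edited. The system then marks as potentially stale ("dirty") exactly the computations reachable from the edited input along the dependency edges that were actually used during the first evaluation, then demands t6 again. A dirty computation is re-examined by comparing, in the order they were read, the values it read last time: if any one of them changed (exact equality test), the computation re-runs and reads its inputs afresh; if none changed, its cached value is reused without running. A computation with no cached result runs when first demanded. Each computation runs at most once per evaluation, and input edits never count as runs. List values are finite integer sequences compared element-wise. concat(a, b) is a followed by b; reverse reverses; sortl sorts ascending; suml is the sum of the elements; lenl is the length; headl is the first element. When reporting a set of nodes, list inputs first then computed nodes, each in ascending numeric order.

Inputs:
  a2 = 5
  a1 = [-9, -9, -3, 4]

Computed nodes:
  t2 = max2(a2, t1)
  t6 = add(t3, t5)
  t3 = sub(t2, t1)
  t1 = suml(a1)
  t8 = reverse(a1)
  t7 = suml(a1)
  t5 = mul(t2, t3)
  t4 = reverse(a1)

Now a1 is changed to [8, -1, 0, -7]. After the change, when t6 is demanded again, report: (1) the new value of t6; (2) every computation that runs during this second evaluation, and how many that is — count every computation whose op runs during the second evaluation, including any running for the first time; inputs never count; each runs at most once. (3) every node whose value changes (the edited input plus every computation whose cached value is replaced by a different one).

t6 now evaluates to 30.
Run set: t1, t2, t3, t5, t6 (5 run).
Changed values: a1, t1, t3, t5, t6.

Initial pass — values computed on the first demand:
  t1 = suml([-9, -9, -3, 4]) = -17
  t2 = max2(5, -17) = 5
  t3 = sub(5, -17) = 22
  t5 = mul(5, 22) = 110
  t6 = add(22, 110) = 132

Second demand — change propagation:
  t1: re-runs because a1 [-9, -9, -3, 4]->[8, -1, 0, -7]; new result 0.
  t2: re-runs because t1 -17->0; new result 5 (unchanged).
  t3: re-runs because t1 -17->0; new result 5.
  t5: re-runs because t3 22->5; new result 25.
  t6: re-runs because t3 22->5; t5 110->25; new result 30.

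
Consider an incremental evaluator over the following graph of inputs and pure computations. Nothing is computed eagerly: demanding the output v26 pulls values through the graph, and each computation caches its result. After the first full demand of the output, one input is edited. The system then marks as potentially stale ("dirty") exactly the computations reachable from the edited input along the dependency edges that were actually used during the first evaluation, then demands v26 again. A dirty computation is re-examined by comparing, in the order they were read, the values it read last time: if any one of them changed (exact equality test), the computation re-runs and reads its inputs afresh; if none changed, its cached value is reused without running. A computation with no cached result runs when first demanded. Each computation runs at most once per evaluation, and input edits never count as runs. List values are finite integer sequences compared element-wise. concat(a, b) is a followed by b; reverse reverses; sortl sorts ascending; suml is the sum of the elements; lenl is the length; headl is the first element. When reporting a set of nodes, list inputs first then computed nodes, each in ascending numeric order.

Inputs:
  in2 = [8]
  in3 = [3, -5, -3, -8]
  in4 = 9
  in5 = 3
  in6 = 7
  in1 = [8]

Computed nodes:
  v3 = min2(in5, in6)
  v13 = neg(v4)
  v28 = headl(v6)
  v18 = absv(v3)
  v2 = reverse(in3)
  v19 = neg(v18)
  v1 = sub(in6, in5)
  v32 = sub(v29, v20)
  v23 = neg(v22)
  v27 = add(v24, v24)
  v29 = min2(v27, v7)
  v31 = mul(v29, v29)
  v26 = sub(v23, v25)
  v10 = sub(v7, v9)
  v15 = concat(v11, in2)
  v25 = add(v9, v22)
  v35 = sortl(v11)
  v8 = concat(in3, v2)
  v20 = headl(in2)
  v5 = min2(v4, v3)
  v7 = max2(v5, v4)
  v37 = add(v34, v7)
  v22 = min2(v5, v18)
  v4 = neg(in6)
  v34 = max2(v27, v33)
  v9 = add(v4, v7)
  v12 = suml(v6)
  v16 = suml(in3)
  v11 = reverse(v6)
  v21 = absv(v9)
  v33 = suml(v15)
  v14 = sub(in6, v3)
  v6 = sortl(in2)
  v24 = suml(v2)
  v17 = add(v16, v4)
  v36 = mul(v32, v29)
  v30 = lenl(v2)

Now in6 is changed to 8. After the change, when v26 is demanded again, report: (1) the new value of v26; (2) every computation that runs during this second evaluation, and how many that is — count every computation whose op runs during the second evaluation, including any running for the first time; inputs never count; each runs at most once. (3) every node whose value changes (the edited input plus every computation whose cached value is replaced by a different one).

Initial pass — values computed on the first demand:
  v3 = min2(3, 7) = 3
  v4 = neg(7) = -7
  v5 = min2(-7, 3) = -7
  v7 = max2(-7, -7) = -7
  v9 = add(-7, -7) = -14
  v18 = absv(3) = 3
  v22 = min2(-7, 3) = -7
  v23 = neg(-7) = 7
  v25 = add(-14, -7) = -21
  v26 = sub(7, -21) = 28

Second demand — change propagation:
  v3: re-runs because in6 7->8; new result 3 (unchanged).
  v4: re-runs because in6 7->8; new result -8.
  v5: re-runs because v4 -7->-8; new result -8.
  v7: re-runs because v5 -7->-8; v4 -7->-8; new result -8.
  v9: re-runs because v4 -7->-8; v7 -7->-8; new result -16.
  v18: re-examined; everything it read last time is the same (v3 unchanged) — cache 3 kept, no run.
  v22: re-runs because v5 -7->-8; new result -8.
  v23: re-runs because v22 -7->-8; new result 8.
  v25: re-runs because v9 -14->-16; v22 -7->-8; new result -24.
  v26: re-runs because v23 7->8; v25 -21->-24; new result 32.

The important point: at v18 every value read last time is unchanged, so the dirty flag clears without a run.

v26 now evaluates to 32.
Run set: v3, v4, v5, v7, v9, v22, v23, v25, v26 (9 run).
Changed values: in6, v4, v5, v7, v9, v22, v23, v25, v26.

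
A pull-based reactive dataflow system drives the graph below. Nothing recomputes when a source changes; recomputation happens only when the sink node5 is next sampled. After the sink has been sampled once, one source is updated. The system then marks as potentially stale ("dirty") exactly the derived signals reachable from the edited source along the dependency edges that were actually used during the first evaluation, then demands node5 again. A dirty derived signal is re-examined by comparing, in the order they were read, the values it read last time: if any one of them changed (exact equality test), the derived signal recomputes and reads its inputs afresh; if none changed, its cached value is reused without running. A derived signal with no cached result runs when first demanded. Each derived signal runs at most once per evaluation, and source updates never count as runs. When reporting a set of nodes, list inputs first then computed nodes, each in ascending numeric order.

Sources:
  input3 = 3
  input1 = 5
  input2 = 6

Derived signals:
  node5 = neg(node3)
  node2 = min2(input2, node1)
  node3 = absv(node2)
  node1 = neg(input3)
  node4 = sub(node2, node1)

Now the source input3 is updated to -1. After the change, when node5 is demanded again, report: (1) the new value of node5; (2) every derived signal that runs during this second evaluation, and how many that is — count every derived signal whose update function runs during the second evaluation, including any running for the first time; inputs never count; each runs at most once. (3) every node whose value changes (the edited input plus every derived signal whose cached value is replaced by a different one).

New value of node5: -1.
Derived signals that run: node1, node2, node3, node5 — 4 in total.
Values that change: input3, node1, node2, node3, node5.

First evaluation (everything demanded from the output):
  node1 = neg(3) = -3
  node2 = min2(6, -3) = -3
  node3 = absv(-3) = 3
  node5 = neg(3) = -3

Propagation after the edit:
  node1: runs — input3 3->-1; result 1.
  node2: runs — node1 -3->1; result 1.
  node3: runs — node2 -3->1; result 1.
  node5: runs — node3 3->1; result -1.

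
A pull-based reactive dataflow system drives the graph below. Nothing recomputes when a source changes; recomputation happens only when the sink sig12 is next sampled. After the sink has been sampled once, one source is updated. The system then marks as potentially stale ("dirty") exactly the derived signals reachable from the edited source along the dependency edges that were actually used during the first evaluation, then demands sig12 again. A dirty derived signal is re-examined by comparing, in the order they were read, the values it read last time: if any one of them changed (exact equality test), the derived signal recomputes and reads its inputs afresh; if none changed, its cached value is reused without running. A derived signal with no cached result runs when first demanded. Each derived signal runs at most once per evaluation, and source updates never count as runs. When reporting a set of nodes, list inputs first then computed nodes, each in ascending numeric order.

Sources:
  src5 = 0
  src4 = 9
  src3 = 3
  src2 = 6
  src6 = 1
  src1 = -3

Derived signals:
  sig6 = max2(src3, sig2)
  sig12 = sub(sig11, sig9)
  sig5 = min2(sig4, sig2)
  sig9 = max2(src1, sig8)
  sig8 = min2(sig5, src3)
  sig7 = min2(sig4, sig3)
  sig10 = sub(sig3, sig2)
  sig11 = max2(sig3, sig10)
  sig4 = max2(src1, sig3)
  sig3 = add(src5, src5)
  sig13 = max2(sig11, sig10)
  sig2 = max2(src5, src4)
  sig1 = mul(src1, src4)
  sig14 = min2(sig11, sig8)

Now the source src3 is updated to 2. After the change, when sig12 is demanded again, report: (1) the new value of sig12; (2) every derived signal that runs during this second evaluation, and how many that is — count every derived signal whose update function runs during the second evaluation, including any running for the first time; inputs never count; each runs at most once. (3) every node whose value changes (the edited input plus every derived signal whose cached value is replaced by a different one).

First evaluation (everything demanded from the output):
  sig2 = max2(0, 9) = 9
  sig3 = add(0, 0) = 0
  sig4 = max2(-3, 0) = 0
  sig5 = min2(0, 9) = 0
  sig8 = min2(0, 3) = 0
  sig9 = max2(-3, 0) = 0
  sig10 = sub(0, 9) = -9
  sig11 = max2(0, -9) = 0
  sig12 = sub(0, 0) = 0

Propagation after the edit:
  sig8: runs — src3 3->2; result 0 (same value as before).
  sig9: checked — values it read are unchanged (src1 unchanged, sig8 unchanged); reused cached 0 without running.
  sig12: checked — values it read are unchanged (sig11 unchanged, sig9 unchanged); reused cached 0 without running.

Key observation: the change is absorbed at sig8 — it re-runs but produces the same value, and the output's value is unchanged.

New value of sig12: 0.
Derived signals that run: sig8 — 1 in total.
Values that change: src3.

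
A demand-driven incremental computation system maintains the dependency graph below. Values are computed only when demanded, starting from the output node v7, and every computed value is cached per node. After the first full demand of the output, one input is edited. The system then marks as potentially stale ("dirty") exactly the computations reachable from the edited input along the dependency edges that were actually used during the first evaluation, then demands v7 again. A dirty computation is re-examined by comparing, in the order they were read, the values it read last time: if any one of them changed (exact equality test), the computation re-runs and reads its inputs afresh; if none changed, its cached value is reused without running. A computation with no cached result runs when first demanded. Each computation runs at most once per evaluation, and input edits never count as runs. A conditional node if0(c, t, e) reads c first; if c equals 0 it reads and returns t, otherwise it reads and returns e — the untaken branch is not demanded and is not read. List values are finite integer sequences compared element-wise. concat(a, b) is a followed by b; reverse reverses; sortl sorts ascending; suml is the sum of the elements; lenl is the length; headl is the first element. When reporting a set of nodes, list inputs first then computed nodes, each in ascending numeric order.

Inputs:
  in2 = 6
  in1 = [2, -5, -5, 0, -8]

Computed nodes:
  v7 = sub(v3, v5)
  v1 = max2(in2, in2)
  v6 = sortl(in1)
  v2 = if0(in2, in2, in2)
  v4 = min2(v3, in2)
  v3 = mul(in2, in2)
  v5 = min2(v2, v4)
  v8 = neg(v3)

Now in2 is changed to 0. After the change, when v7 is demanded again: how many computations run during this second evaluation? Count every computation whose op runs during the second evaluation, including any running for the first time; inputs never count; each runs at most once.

First evaluation (everything demanded from the output):
  v2 = if0(in2=6 -> else branch in2) = 6
  v3 = mul(6, 6) = 36
  v4 = min2(36, 6) = 6
  v5 = min2(6, 6) = 6
  v7 = sub(36, 6) = 30

Propagation after the edit:
  v2: runs — in2 6->0; in2 6->0; result 0.
  v3: runs — in2 6->0; in2 6->0; result 0.
  v4: runs — v3 36->0; in2 6->0; result 0.
  v5: runs — v2 6->0; v4 6->0; result 0.
  v7: runs — v3 36->0; v5 6->0; result 0.

Computations that run: v2, v3, v4, v5, v7 — 5 in total.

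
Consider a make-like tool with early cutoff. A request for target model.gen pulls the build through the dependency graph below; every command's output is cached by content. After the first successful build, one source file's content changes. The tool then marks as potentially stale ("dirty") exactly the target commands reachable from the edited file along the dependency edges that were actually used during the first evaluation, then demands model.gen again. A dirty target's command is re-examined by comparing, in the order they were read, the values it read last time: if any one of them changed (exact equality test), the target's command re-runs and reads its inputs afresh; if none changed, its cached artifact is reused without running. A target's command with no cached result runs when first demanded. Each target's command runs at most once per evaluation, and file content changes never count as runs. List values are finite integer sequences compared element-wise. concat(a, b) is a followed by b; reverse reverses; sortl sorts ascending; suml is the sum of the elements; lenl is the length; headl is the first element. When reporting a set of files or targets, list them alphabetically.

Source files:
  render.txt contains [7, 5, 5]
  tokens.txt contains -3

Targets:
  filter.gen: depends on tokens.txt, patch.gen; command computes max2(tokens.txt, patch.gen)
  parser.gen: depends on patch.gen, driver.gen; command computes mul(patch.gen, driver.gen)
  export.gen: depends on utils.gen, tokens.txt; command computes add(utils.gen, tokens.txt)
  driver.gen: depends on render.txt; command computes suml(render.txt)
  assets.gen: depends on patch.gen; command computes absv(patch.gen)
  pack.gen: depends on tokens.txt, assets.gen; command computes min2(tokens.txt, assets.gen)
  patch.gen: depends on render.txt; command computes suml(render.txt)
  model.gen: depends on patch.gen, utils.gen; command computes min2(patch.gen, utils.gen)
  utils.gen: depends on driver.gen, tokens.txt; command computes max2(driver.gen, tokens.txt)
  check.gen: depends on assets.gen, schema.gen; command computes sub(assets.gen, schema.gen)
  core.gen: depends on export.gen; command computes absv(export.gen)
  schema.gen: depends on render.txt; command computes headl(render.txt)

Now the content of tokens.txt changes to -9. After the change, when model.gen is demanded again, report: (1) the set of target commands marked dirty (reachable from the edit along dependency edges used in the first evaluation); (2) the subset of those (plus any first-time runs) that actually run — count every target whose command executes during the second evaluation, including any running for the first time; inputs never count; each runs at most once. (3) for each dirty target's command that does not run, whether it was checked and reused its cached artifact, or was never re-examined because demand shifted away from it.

The edit dirties: model.gen, utils.gen.
1 target commands run: utils.gen.
Cache hits after checking: model.gen.
Note the absorption at utils.gen: it re-runs yet its value is the same, leaving the output's value untouched.

First demand of the output computes:
  driver.gen = suml([7, 5, 5]) = 17
  patch.gen = suml([7, 5, 5]) = 17
  utils.gen = max2(17, -3) = 17
  model.gen = min2(17, 17) = 17

After the edit, cleaning proceeds:
  utils.gen: a read changed (tokens.txt -3->-9) — executes, giving 17 — identical to its old value.
  model.gen: dirty, but its reads are unchanged (patch.gen unchanged, utils.gen unchanged); cached 17 stands.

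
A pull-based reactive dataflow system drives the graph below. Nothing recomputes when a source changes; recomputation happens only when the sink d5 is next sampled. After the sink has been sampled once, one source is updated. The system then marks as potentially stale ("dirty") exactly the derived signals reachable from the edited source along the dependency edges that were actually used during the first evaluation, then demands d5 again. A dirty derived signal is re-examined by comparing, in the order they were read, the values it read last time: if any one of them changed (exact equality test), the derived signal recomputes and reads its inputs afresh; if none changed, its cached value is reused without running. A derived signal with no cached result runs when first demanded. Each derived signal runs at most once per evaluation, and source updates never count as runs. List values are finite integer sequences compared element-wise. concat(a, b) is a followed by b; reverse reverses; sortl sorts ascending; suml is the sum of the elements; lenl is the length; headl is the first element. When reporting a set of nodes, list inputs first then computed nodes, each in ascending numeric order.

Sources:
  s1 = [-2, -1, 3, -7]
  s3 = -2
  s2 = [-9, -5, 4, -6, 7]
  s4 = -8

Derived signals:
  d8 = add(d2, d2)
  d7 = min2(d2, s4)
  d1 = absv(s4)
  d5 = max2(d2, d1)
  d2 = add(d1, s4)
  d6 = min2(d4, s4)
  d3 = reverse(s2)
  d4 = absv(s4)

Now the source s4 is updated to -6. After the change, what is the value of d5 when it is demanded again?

New value of d5: 6.

First evaluation (everything demanded from the output):
  d1 = absv(-8) = 8
  d2 = add(8, -8) = 0
  d5 = max2(0, 8) = 8

Propagation after the edit:
  d1: runs — s4 -8->-6; result 6.
  d2: runs — d1 8->6; s4 -8->-6; result 0 (same value as before).
  d5: runs — d1 8->6; result 6.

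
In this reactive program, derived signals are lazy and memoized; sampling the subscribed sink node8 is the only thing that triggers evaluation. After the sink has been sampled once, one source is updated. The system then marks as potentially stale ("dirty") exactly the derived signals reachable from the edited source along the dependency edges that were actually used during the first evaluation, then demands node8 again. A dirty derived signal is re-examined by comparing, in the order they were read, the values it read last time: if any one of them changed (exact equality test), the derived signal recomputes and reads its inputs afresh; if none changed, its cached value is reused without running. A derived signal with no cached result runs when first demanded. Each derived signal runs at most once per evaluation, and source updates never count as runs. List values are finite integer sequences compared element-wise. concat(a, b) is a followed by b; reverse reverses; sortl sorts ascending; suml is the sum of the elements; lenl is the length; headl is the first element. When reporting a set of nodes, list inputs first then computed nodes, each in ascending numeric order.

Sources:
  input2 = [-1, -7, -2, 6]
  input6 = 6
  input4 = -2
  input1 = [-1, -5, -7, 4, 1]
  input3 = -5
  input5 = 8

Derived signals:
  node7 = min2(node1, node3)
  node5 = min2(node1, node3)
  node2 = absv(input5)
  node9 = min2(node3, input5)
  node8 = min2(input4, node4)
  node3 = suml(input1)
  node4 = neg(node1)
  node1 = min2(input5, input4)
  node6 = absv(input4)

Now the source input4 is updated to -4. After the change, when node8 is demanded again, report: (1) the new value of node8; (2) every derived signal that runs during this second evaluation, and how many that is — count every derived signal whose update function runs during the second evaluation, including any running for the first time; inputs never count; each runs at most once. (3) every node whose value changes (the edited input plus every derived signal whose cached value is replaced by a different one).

Demanding node8 again yields -4.
3 derived signals run: node1, node4, node8.
The nodes whose values change: input4, node1, node4, node8.

First demand of the output computes:
  node1 = min2(8, -2) = -2
  node4 = neg(-2) = 2
  node8 = min2(-2, 2) = -2

After the edit, cleaning proceeds:
  node1: a read changed (input4 -2->-4) — executes, giving -4.
  node4: a read changed (node1 -2->-4) — executes, giving 4.
  node8: a read changed (input4 -2->-4; node4 2->4) — executes, giving -4.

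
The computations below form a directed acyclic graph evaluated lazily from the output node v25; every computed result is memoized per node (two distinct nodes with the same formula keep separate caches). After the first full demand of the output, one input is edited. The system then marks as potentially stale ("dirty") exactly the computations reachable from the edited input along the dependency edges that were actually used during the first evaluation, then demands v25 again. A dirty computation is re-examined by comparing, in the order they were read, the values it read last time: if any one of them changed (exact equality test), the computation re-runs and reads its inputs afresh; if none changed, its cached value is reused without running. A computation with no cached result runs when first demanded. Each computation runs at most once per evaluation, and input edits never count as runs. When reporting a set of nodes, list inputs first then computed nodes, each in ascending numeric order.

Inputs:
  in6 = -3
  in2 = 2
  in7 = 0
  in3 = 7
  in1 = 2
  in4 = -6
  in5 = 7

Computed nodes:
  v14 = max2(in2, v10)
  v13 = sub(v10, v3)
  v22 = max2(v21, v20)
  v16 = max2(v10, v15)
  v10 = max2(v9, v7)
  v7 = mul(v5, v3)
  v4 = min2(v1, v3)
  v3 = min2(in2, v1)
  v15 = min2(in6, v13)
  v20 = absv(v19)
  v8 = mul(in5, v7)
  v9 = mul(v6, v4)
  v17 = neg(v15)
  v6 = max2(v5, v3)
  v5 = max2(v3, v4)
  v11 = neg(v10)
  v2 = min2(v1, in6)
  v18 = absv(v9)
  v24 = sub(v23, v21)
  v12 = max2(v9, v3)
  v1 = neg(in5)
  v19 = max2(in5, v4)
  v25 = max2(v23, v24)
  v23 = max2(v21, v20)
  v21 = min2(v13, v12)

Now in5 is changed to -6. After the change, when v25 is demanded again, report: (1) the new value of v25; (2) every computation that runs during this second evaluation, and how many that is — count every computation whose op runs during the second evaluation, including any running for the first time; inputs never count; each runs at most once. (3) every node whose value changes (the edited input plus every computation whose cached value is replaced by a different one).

Demanding v25 again yields 2.
16 computations run: v1, v3, v4, v5, v6, v7, v9, v10, v12, v13, v19, v20, v21, v23, v24, v25.
The nodes whose values change: in5, v1, v3, v4, v5, v6, v7, v9, v10, v12, v13, v19, v20, v21, v23, v25.

First demand of the output computes:
  v1 = neg(7) = -7
  v3 = min2(2, -7) = -7
  v4 = min2(-7, -7) = -7
  v5 = max2(-7, -7) = -7
  v6 = max2(-7, -7) = -7
  v7 = mul(-7, -7) = 49
  v9 = mul(-7, -7) = 49
  v10 = max2(49, 49) = 49
  v12 = max2(49, -7) = 49
  v13 = sub(49, -7) = 56
  v19 = max2(7, -7) = 7
  v20 = absv(7) = 7
  v21 = min2(56, 49) = 49
  v23 = max2(49, 7) = 49
  v24 = sub(49, 49) = 0
  v25 = max2(49, 0) = 49

After the edit, cleaning proceeds:
  v1: a read changed (in5 7->-6) — executes, giving 6.
  v3: a read changed (v1 -7->6) — executes, giving 2.
  v4: a read changed (v1 -7->6; v3 -7->2) — executes, giving 2.
  v5: a read changed (v3 -7->2; v4 -7->2) — executes, giving 2.
  v6: a read changed (v5 -7->2; v3 -7->2) — executes, giving 2.
  v7: a read changed (v5 -7->2; v3 -7->2) — executes, giving 4.
  v9: a read changed (v6 -7->2; v4 -7->2) — executes, giving 4.
  v10: a read changed (v9 49->4; v7 49->4) — executes, giving 4.
  v12: a read changed (v9 49->4; v3 -7->2) — executes, giving 4.
  v13: a read changed (v10 49->4; v3 -7->2) — executes, giving 2.
  v19: a read changed (in5 7->-6; v4 -7->2) — executes, giving 2.
  v20: a read changed (v19 7->2) — executes, giving 2.
  v21: a read changed (v13 56->2; v12 49->4) — executes, giving 2.
  v23: a read changed (v21 49->2; v20 7->2) — executes, giving 2.
  v24: a read changed (v23 49->2; v21 49->2) — executes, giving 0 — identical to its old value.
  v25: a read changed (v23 49->2) — executes, giving 2.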